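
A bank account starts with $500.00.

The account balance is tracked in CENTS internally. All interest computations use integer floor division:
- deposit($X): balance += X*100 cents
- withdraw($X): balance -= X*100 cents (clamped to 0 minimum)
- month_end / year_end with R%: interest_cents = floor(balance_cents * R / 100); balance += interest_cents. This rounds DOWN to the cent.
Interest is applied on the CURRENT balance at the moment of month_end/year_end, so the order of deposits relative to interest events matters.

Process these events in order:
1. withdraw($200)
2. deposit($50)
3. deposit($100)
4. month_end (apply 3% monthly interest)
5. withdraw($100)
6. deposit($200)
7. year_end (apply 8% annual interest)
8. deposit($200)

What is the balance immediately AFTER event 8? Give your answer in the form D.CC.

Answer: 808.58

Derivation:
After 1 (withdraw($200)): balance=$300.00 total_interest=$0.00
After 2 (deposit($50)): balance=$350.00 total_interest=$0.00
After 3 (deposit($100)): balance=$450.00 total_interest=$0.00
After 4 (month_end (apply 3% monthly interest)): balance=$463.50 total_interest=$13.50
After 5 (withdraw($100)): balance=$363.50 total_interest=$13.50
After 6 (deposit($200)): balance=$563.50 total_interest=$13.50
After 7 (year_end (apply 8% annual interest)): balance=$608.58 total_interest=$58.58
After 8 (deposit($200)): balance=$808.58 total_interest=$58.58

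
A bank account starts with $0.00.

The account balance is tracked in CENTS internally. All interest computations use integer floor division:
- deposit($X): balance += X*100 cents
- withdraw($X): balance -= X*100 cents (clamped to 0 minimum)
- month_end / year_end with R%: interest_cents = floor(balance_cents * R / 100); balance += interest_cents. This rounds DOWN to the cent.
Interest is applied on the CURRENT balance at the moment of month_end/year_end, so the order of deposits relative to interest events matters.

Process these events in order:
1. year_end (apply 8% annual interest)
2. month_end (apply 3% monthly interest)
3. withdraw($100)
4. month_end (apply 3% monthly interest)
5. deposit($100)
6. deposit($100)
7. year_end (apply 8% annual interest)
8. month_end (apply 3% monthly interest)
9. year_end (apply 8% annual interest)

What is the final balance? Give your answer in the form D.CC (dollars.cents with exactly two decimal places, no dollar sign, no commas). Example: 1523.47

After 1 (year_end (apply 8% annual interest)): balance=$0.00 total_interest=$0.00
After 2 (month_end (apply 3% monthly interest)): balance=$0.00 total_interest=$0.00
After 3 (withdraw($100)): balance=$0.00 total_interest=$0.00
After 4 (month_end (apply 3% monthly interest)): balance=$0.00 total_interest=$0.00
After 5 (deposit($100)): balance=$100.00 total_interest=$0.00
After 6 (deposit($100)): balance=$200.00 total_interest=$0.00
After 7 (year_end (apply 8% annual interest)): balance=$216.00 total_interest=$16.00
After 8 (month_end (apply 3% monthly interest)): balance=$222.48 total_interest=$22.48
After 9 (year_end (apply 8% annual interest)): balance=$240.27 total_interest=$40.27

Answer: 240.27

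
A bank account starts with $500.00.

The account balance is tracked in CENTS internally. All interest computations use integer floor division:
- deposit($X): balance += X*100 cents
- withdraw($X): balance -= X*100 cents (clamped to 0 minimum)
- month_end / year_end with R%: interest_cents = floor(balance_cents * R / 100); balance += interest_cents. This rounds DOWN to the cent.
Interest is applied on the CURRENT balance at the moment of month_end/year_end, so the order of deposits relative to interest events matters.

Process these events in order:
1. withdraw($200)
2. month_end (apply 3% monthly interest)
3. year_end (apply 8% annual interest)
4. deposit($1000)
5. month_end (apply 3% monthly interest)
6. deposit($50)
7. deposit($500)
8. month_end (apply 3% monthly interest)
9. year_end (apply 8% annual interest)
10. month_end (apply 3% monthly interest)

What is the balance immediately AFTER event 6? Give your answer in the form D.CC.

After 1 (withdraw($200)): balance=$300.00 total_interest=$0.00
After 2 (month_end (apply 3% monthly interest)): balance=$309.00 total_interest=$9.00
After 3 (year_end (apply 8% annual interest)): balance=$333.72 total_interest=$33.72
After 4 (deposit($1000)): balance=$1333.72 total_interest=$33.72
After 5 (month_end (apply 3% monthly interest)): balance=$1373.73 total_interest=$73.73
After 6 (deposit($50)): balance=$1423.73 total_interest=$73.73

Answer: 1423.73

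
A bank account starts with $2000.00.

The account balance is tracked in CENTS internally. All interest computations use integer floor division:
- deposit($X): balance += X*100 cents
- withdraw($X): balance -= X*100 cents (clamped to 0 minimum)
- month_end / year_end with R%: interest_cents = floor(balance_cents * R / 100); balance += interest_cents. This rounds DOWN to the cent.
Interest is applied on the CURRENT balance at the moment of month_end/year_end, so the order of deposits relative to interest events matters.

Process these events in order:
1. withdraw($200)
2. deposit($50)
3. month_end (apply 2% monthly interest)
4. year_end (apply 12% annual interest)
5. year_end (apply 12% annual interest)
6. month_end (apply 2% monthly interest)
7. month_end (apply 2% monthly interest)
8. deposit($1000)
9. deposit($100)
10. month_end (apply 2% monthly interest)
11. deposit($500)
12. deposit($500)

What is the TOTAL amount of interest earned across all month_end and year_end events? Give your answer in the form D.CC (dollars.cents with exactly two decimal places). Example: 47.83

After 1 (withdraw($200)): balance=$1800.00 total_interest=$0.00
After 2 (deposit($50)): balance=$1850.00 total_interest=$0.00
After 3 (month_end (apply 2% monthly interest)): balance=$1887.00 total_interest=$37.00
After 4 (year_end (apply 12% annual interest)): balance=$2113.44 total_interest=$263.44
After 5 (year_end (apply 12% annual interest)): balance=$2367.05 total_interest=$517.05
After 6 (month_end (apply 2% monthly interest)): balance=$2414.39 total_interest=$564.39
After 7 (month_end (apply 2% monthly interest)): balance=$2462.67 total_interest=$612.67
After 8 (deposit($1000)): balance=$3462.67 total_interest=$612.67
After 9 (deposit($100)): balance=$3562.67 total_interest=$612.67
After 10 (month_end (apply 2% monthly interest)): balance=$3633.92 total_interest=$683.92
After 11 (deposit($500)): balance=$4133.92 total_interest=$683.92
After 12 (deposit($500)): balance=$4633.92 total_interest=$683.92

Answer: 683.92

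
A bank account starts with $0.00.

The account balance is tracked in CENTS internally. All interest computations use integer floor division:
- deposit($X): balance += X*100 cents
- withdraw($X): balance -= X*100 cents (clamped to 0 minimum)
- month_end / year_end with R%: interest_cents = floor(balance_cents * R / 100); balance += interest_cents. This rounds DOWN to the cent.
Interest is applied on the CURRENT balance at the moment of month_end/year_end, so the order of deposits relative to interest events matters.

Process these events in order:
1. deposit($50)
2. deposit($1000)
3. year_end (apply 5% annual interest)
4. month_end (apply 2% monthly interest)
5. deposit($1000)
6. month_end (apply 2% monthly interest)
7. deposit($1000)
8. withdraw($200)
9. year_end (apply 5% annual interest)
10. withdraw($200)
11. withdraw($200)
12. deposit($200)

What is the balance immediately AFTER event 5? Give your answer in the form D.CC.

After 1 (deposit($50)): balance=$50.00 total_interest=$0.00
After 2 (deposit($1000)): balance=$1050.00 total_interest=$0.00
After 3 (year_end (apply 5% annual interest)): balance=$1102.50 total_interest=$52.50
After 4 (month_end (apply 2% monthly interest)): balance=$1124.55 total_interest=$74.55
After 5 (deposit($1000)): balance=$2124.55 total_interest=$74.55

Answer: 2124.55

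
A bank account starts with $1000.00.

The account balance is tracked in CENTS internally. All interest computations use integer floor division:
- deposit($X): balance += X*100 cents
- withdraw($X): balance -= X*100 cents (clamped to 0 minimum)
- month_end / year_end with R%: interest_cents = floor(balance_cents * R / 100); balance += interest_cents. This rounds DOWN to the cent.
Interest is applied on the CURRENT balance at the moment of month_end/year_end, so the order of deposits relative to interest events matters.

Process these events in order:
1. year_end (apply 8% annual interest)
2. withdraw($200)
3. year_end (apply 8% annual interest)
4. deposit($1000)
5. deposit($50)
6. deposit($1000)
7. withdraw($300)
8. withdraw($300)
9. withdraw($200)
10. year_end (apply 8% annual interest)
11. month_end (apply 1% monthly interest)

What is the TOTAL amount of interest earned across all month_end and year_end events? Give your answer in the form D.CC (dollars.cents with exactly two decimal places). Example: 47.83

After 1 (year_end (apply 8% annual interest)): balance=$1080.00 total_interest=$80.00
After 2 (withdraw($200)): balance=$880.00 total_interest=$80.00
After 3 (year_end (apply 8% annual interest)): balance=$950.40 total_interest=$150.40
After 4 (deposit($1000)): balance=$1950.40 total_interest=$150.40
After 5 (deposit($50)): balance=$2000.40 total_interest=$150.40
After 6 (deposit($1000)): balance=$3000.40 total_interest=$150.40
After 7 (withdraw($300)): balance=$2700.40 total_interest=$150.40
After 8 (withdraw($300)): balance=$2400.40 total_interest=$150.40
After 9 (withdraw($200)): balance=$2200.40 total_interest=$150.40
After 10 (year_end (apply 8% annual interest)): balance=$2376.43 total_interest=$326.43
After 11 (month_end (apply 1% monthly interest)): balance=$2400.19 total_interest=$350.19

Answer: 350.19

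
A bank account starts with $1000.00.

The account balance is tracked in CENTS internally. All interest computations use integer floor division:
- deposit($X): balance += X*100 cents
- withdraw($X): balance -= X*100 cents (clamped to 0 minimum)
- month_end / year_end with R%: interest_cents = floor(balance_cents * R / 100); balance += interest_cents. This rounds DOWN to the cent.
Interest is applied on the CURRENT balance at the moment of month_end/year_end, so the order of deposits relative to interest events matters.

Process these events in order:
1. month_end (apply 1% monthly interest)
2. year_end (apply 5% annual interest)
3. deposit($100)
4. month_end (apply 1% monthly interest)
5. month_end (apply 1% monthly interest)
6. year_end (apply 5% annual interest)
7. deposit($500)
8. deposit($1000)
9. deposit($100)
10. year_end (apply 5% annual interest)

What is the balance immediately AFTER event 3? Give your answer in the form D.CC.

Answer: 1160.50

Derivation:
After 1 (month_end (apply 1% monthly interest)): balance=$1010.00 total_interest=$10.00
After 2 (year_end (apply 5% annual interest)): balance=$1060.50 total_interest=$60.50
After 3 (deposit($100)): balance=$1160.50 total_interest=$60.50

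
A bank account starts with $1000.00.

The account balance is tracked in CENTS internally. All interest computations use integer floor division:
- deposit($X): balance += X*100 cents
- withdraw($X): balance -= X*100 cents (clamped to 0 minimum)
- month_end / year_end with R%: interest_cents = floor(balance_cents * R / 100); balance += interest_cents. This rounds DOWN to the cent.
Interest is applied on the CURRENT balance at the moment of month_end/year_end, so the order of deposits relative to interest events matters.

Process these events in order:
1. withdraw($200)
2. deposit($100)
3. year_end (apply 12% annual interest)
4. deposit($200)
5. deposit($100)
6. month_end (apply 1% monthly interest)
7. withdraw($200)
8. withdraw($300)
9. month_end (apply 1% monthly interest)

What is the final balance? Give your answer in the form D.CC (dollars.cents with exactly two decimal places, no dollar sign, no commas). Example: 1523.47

After 1 (withdraw($200)): balance=$800.00 total_interest=$0.00
After 2 (deposit($100)): balance=$900.00 total_interest=$0.00
After 3 (year_end (apply 12% annual interest)): balance=$1008.00 total_interest=$108.00
After 4 (deposit($200)): balance=$1208.00 total_interest=$108.00
After 5 (deposit($100)): balance=$1308.00 total_interest=$108.00
After 6 (month_end (apply 1% monthly interest)): balance=$1321.08 total_interest=$121.08
After 7 (withdraw($200)): balance=$1121.08 total_interest=$121.08
After 8 (withdraw($300)): balance=$821.08 total_interest=$121.08
After 9 (month_end (apply 1% monthly interest)): balance=$829.29 total_interest=$129.29

Answer: 829.29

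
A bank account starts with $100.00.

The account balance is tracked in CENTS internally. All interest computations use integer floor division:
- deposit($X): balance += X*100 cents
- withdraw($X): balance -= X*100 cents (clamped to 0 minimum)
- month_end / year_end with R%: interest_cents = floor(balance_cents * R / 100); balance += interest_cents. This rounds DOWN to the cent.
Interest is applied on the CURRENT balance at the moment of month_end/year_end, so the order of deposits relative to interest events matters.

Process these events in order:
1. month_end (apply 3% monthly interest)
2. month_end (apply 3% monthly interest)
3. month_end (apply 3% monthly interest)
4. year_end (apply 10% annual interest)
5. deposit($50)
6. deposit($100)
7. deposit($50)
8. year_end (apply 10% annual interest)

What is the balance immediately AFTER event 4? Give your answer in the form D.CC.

Answer: 120.19

Derivation:
After 1 (month_end (apply 3% monthly interest)): balance=$103.00 total_interest=$3.00
After 2 (month_end (apply 3% monthly interest)): balance=$106.09 total_interest=$6.09
After 3 (month_end (apply 3% monthly interest)): balance=$109.27 total_interest=$9.27
After 4 (year_end (apply 10% annual interest)): balance=$120.19 total_interest=$20.19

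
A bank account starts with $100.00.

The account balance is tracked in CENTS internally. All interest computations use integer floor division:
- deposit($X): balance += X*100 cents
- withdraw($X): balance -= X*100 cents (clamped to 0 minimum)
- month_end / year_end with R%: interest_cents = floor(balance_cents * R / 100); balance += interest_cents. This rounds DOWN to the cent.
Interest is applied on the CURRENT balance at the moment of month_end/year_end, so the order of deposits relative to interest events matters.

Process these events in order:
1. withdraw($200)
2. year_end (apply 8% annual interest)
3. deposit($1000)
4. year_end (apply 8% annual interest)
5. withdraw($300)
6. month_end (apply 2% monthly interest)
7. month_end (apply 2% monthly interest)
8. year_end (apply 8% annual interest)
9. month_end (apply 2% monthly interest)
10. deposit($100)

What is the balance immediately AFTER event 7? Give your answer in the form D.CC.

Answer: 811.51

Derivation:
After 1 (withdraw($200)): balance=$0.00 total_interest=$0.00
After 2 (year_end (apply 8% annual interest)): balance=$0.00 total_interest=$0.00
After 3 (deposit($1000)): balance=$1000.00 total_interest=$0.00
After 4 (year_end (apply 8% annual interest)): balance=$1080.00 total_interest=$80.00
After 5 (withdraw($300)): balance=$780.00 total_interest=$80.00
After 6 (month_end (apply 2% monthly interest)): balance=$795.60 total_interest=$95.60
After 7 (month_end (apply 2% monthly interest)): balance=$811.51 total_interest=$111.51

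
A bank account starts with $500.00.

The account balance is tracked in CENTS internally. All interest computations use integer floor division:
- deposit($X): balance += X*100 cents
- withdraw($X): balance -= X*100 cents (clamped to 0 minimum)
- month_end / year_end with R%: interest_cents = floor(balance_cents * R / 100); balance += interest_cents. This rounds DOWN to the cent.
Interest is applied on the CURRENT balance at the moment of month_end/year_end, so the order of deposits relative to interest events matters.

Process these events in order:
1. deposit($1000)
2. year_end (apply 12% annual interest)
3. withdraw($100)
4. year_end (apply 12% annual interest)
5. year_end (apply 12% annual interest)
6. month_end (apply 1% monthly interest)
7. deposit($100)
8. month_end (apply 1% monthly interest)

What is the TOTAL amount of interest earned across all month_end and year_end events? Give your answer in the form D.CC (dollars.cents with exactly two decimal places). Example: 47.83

After 1 (deposit($1000)): balance=$1500.00 total_interest=$0.00
After 2 (year_end (apply 12% annual interest)): balance=$1680.00 total_interest=$180.00
After 3 (withdraw($100)): balance=$1580.00 total_interest=$180.00
After 4 (year_end (apply 12% annual interest)): balance=$1769.60 total_interest=$369.60
After 5 (year_end (apply 12% annual interest)): balance=$1981.95 total_interest=$581.95
After 6 (month_end (apply 1% monthly interest)): balance=$2001.76 total_interest=$601.76
After 7 (deposit($100)): balance=$2101.76 total_interest=$601.76
After 8 (month_end (apply 1% monthly interest)): balance=$2122.77 total_interest=$622.77

Answer: 622.77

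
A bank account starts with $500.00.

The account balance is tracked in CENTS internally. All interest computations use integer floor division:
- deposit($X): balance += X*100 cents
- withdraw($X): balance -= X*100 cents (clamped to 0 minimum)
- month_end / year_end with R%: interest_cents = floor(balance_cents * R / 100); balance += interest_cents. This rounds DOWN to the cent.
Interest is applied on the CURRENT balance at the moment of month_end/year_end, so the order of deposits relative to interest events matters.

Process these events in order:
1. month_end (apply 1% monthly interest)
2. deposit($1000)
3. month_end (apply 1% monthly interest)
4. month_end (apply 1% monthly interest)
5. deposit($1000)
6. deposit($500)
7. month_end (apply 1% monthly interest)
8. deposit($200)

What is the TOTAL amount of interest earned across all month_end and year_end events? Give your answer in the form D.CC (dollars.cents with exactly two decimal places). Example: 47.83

Answer: 65.60

Derivation:
After 1 (month_end (apply 1% monthly interest)): balance=$505.00 total_interest=$5.00
After 2 (deposit($1000)): balance=$1505.00 total_interest=$5.00
After 3 (month_end (apply 1% monthly interest)): balance=$1520.05 total_interest=$20.05
After 4 (month_end (apply 1% monthly interest)): balance=$1535.25 total_interest=$35.25
After 5 (deposit($1000)): balance=$2535.25 total_interest=$35.25
After 6 (deposit($500)): balance=$3035.25 total_interest=$35.25
After 7 (month_end (apply 1% monthly interest)): balance=$3065.60 total_interest=$65.60
After 8 (deposit($200)): balance=$3265.60 total_interest=$65.60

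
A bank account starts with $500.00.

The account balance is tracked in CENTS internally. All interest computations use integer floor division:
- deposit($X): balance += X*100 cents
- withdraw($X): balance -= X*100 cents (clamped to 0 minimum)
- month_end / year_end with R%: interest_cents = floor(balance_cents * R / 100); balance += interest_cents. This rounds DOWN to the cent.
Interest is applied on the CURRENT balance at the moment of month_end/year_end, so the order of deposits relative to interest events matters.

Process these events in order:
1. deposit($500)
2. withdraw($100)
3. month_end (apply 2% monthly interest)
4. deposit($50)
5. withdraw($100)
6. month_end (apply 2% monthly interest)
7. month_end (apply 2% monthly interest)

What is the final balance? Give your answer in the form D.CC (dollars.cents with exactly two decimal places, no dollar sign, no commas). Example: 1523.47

Answer: 903.06

Derivation:
After 1 (deposit($500)): balance=$1000.00 total_interest=$0.00
After 2 (withdraw($100)): balance=$900.00 total_interest=$0.00
After 3 (month_end (apply 2% monthly interest)): balance=$918.00 total_interest=$18.00
After 4 (deposit($50)): balance=$968.00 total_interest=$18.00
After 5 (withdraw($100)): balance=$868.00 total_interest=$18.00
After 6 (month_end (apply 2% monthly interest)): balance=$885.36 total_interest=$35.36
After 7 (month_end (apply 2% monthly interest)): balance=$903.06 total_interest=$53.06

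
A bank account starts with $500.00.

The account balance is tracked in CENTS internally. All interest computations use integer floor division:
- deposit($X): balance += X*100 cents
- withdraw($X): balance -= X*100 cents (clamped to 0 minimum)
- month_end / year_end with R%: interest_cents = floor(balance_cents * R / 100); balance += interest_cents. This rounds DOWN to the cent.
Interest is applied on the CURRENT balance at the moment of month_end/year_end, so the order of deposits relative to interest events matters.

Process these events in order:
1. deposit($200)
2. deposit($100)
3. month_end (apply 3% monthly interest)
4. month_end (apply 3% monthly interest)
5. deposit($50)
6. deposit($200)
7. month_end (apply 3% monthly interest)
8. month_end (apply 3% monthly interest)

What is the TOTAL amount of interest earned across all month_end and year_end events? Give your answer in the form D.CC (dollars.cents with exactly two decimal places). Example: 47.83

After 1 (deposit($200)): balance=$700.00 total_interest=$0.00
After 2 (deposit($100)): balance=$800.00 total_interest=$0.00
After 3 (month_end (apply 3% monthly interest)): balance=$824.00 total_interest=$24.00
After 4 (month_end (apply 3% monthly interest)): balance=$848.72 total_interest=$48.72
After 5 (deposit($50)): balance=$898.72 total_interest=$48.72
After 6 (deposit($200)): balance=$1098.72 total_interest=$48.72
After 7 (month_end (apply 3% monthly interest)): balance=$1131.68 total_interest=$81.68
After 8 (month_end (apply 3% monthly interest)): balance=$1165.63 total_interest=$115.63

Answer: 115.63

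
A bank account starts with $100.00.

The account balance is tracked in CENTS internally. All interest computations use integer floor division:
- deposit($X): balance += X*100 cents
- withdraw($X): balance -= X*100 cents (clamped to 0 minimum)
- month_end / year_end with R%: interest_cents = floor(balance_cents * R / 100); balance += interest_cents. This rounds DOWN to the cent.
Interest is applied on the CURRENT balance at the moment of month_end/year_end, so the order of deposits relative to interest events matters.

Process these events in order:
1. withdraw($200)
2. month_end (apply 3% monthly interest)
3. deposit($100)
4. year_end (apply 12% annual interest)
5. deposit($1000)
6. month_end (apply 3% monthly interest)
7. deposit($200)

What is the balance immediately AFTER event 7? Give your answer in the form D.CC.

Answer: 1345.36

Derivation:
After 1 (withdraw($200)): balance=$0.00 total_interest=$0.00
After 2 (month_end (apply 3% monthly interest)): balance=$0.00 total_interest=$0.00
After 3 (deposit($100)): balance=$100.00 total_interest=$0.00
After 4 (year_end (apply 12% annual interest)): balance=$112.00 total_interest=$12.00
After 5 (deposit($1000)): balance=$1112.00 total_interest=$12.00
After 6 (month_end (apply 3% monthly interest)): balance=$1145.36 total_interest=$45.36
After 7 (deposit($200)): balance=$1345.36 total_interest=$45.36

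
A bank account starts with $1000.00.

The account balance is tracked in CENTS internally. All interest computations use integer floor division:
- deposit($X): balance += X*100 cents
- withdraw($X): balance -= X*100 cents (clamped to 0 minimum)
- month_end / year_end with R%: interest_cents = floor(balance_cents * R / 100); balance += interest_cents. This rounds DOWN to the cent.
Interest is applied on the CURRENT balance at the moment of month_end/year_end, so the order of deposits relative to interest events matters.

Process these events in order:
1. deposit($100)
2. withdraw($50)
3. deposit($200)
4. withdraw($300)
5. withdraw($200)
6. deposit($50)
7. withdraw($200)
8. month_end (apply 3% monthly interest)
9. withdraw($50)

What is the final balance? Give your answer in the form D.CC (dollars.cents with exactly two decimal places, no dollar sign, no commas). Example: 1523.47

Answer: 568.00

Derivation:
After 1 (deposit($100)): balance=$1100.00 total_interest=$0.00
After 2 (withdraw($50)): balance=$1050.00 total_interest=$0.00
After 3 (deposit($200)): balance=$1250.00 total_interest=$0.00
After 4 (withdraw($300)): balance=$950.00 total_interest=$0.00
After 5 (withdraw($200)): balance=$750.00 total_interest=$0.00
After 6 (deposit($50)): balance=$800.00 total_interest=$0.00
After 7 (withdraw($200)): balance=$600.00 total_interest=$0.00
After 8 (month_end (apply 3% monthly interest)): balance=$618.00 total_interest=$18.00
After 9 (withdraw($50)): balance=$568.00 total_interest=$18.00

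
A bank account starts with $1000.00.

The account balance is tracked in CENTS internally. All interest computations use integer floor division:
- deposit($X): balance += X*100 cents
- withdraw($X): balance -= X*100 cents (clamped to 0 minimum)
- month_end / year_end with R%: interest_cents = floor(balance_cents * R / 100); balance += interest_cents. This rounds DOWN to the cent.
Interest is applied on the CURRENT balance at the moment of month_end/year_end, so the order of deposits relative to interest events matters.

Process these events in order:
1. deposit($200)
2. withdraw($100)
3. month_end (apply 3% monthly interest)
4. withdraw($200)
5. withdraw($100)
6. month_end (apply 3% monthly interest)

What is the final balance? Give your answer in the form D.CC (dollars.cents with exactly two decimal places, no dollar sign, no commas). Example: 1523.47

After 1 (deposit($200)): balance=$1200.00 total_interest=$0.00
After 2 (withdraw($100)): balance=$1100.00 total_interest=$0.00
After 3 (month_end (apply 3% monthly interest)): balance=$1133.00 total_interest=$33.00
After 4 (withdraw($200)): balance=$933.00 total_interest=$33.00
After 5 (withdraw($100)): balance=$833.00 total_interest=$33.00
After 6 (month_end (apply 3% monthly interest)): balance=$857.99 total_interest=$57.99

Answer: 857.99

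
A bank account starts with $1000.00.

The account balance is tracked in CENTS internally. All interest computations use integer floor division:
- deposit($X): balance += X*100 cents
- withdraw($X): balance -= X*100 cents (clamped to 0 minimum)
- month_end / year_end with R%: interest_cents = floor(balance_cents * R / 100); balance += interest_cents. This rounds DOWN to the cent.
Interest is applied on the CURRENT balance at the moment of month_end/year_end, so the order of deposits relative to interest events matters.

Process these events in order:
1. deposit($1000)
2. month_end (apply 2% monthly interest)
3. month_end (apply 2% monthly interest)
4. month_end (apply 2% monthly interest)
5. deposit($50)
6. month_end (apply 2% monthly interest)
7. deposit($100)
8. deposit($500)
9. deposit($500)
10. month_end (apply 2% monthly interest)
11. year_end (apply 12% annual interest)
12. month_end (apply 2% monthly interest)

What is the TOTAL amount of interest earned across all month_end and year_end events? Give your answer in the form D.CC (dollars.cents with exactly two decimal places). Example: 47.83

Answer: 713.77

Derivation:
After 1 (deposit($1000)): balance=$2000.00 total_interest=$0.00
After 2 (month_end (apply 2% monthly interest)): balance=$2040.00 total_interest=$40.00
After 3 (month_end (apply 2% monthly interest)): balance=$2080.80 total_interest=$80.80
After 4 (month_end (apply 2% monthly interest)): balance=$2122.41 total_interest=$122.41
After 5 (deposit($50)): balance=$2172.41 total_interest=$122.41
After 6 (month_end (apply 2% monthly interest)): balance=$2215.85 total_interest=$165.85
After 7 (deposit($100)): balance=$2315.85 total_interest=$165.85
After 8 (deposit($500)): balance=$2815.85 total_interest=$165.85
After 9 (deposit($500)): balance=$3315.85 total_interest=$165.85
After 10 (month_end (apply 2% monthly interest)): balance=$3382.16 total_interest=$232.16
After 11 (year_end (apply 12% annual interest)): balance=$3788.01 total_interest=$638.01
After 12 (month_end (apply 2% monthly interest)): balance=$3863.77 total_interest=$713.77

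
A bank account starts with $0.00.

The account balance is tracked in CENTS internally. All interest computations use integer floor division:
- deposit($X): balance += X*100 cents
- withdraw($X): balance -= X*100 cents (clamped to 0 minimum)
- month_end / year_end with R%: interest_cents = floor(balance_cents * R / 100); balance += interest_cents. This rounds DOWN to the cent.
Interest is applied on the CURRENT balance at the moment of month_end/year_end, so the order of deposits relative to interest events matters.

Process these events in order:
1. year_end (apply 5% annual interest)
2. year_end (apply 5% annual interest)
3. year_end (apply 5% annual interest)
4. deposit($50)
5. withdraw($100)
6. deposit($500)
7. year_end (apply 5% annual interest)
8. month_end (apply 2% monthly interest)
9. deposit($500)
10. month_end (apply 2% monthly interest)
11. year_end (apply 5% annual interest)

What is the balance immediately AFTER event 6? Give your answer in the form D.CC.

Answer: 500.00

Derivation:
After 1 (year_end (apply 5% annual interest)): balance=$0.00 total_interest=$0.00
After 2 (year_end (apply 5% annual interest)): balance=$0.00 total_interest=$0.00
After 3 (year_end (apply 5% annual interest)): balance=$0.00 total_interest=$0.00
After 4 (deposit($50)): balance=$50.00 total_interest=$0.00
After 5 (withdraw($100)): balance=$0.00 total_interest=$0.00
After 6 (deposit($500)): balance=$500.00 total_interest=$0.00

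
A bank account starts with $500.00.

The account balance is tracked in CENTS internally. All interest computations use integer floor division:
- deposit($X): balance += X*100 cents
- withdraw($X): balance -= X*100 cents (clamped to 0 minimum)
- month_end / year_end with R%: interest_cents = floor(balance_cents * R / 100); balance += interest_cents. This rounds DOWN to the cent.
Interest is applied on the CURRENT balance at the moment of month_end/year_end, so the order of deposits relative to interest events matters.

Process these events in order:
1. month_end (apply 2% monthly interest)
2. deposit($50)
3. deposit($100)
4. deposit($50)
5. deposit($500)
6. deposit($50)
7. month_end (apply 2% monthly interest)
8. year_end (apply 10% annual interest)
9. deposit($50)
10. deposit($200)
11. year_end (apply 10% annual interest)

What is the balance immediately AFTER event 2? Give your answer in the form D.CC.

Answer: 560.00

Derivation:
After 1 (month_end (apply 2% monthly interest)): balance=$510.00 total_interest=$10.00
After 2 (deposit($50)): balance=$560.00 total_interest=$10.00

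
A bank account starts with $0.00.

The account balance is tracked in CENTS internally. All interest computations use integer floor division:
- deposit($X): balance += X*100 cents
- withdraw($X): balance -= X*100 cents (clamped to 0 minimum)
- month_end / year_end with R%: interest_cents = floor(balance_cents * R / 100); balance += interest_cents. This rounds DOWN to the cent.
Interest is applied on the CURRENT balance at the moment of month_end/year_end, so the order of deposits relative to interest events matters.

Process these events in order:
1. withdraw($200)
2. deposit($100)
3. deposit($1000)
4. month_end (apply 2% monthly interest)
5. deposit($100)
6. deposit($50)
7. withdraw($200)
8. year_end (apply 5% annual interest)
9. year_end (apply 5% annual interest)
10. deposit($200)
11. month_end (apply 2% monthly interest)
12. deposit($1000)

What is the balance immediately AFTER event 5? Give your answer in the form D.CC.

After 1 (withdraw($200)): balance=$0.00 total_interest=$0.00
After 2 (deposit($100)): balance=$100.00 total_interest=$0.00
After 3 (deposit($1000)): balance=$1100.00 total_interest=$0.00
After 4 (month_end (apply 2% monthly interest)): balance=$1122.00 total_interest=$22.00
After 5 (deposit($100)): balance=$1222.00 total_interest=$22.00

Answer: 1222.00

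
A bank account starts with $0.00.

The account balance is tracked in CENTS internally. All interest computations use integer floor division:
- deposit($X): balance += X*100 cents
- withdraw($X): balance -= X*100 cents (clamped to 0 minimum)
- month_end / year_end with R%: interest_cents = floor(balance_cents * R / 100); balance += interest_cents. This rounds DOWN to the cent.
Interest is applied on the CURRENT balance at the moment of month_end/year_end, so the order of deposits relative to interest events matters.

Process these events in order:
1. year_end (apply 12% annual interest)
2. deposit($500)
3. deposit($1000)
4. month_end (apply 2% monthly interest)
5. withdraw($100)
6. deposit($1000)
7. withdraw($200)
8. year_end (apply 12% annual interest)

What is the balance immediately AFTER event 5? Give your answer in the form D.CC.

Answer: 1430.00

Derivation:
After 1 (year_end (apply 12% annual interest)): balance=$0.00 total_interest=$0.00
After 2 (deposit($500)): balance=$500.00 total_interest=$0.00
After 3 (deposit($1000)): balance=$1500.00 total_interest=$0.00
After 4 (month_end (apply 2% monthly interest)): balance=$1530.00 total_interest=$30.00
After 5 (withdraw($100)): balance=$1430.00 total_interest=$30.00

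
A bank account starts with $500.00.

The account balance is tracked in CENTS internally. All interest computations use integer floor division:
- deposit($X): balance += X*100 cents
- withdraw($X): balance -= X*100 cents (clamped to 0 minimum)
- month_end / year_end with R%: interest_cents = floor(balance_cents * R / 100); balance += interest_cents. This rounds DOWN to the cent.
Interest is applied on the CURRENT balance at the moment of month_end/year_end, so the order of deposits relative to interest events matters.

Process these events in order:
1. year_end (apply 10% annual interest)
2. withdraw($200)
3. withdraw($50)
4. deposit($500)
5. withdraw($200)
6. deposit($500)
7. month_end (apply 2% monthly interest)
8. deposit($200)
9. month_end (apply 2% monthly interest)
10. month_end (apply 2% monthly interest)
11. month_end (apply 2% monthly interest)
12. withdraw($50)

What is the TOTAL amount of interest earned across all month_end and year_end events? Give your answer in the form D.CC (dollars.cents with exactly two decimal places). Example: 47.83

After 1 (year_end (apply 10% annual interest)): balance=$550.00 total_interest=$50.00
After 2 (withdraw($200)): balance=$350.00 total_interest=$50.00
After 3 (withdraw($50)): balance=$300.00 total_interest=$50.00
After 4 (deposit($500)): balance=$800.00 total_interest=$50.00
After 5 (withdraw($200)): balance=$600.00 total_interest=$50.00
After 6 (deposit($500)): balance=$1100.00 total_interest=$50.00
After 7 (month_end (apply 2% monthly interest)): balance=$1122.00 total_interest=$72.00
After 8 (deposit($200)): balance=$1322.00 total_interest=$72.00
After 9 (month_end (apply 2% monthly interest)): balance=$1348.44 total_interest=$98.44
After 10 (month_end (apply 2% monthly interest)): balance=$1375.40 total_interest=$125.40
After 11 (month_end (apply 2% monthly interest)): balance=$1402.90 total_interest=$152.90
After 12 (withdraw($50)): balance=$1352.90 total_interest=$152.90

Answer: 152.90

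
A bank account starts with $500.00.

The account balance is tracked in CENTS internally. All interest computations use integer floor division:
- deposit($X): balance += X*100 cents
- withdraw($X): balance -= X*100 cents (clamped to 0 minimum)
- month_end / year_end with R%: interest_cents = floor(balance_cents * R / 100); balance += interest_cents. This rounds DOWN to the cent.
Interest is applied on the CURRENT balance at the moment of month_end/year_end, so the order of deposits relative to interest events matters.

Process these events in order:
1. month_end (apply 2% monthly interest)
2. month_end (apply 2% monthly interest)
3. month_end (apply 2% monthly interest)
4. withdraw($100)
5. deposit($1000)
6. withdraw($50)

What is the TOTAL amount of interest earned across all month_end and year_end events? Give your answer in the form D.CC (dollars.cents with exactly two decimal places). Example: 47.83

Answer: 30.60

Derivation:
After 1 (month_end (apply 2% monthly interest)): balance=$510.00 total_interest=$10.00
After 2 (month_end (apply 2% monthly interest)): balance=$520.20 total_interest=$20.20
After 3 (month_end (apply 2% monthly interest)): balance=$530.60 total_interest=$30.60
After 4 (withdraw($100)): balance=$430.60 total_interest=$30.60
After 5 (deposit($1000)): balance=$1430.60 total_interest=$30.60
After 6 (withdraw($50)): balance=$1380.60 total_interest=$30.60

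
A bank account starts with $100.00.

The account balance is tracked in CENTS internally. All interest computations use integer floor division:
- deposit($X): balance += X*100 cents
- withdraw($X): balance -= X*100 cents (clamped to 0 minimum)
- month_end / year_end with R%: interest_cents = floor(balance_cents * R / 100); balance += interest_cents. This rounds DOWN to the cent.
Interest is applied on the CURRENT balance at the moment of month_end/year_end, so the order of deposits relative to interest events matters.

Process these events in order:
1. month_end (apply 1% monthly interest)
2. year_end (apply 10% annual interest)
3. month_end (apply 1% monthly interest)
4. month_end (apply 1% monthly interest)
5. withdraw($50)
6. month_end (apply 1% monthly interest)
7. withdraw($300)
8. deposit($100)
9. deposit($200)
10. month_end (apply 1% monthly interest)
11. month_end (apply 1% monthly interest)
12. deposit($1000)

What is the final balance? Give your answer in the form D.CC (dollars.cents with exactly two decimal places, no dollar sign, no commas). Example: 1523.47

Answer: 1306.03

Derivation:
After 1 (month_end (apply 1% monthly interest)): balance=$101.00 total_interest=$1.00
After 2 (year_end (apply 10% annual interest)): balance=$111.10 total_interest=$11.10
After 3 (month_end (apply 1% monthly interest)): balance=$112.21 total_interest=$12.21
After 4 (month_end (apply 1% monthly interest)): balance=$113.33 total_interest=$13.33
After 5 (withdraw($50)): balance=$63.33 total_interest=$13.33
After 6 (month_end (apply 1% monthly interest)): balance=$63.96 total_interest=$13.96
After 7 (withdraw($300)): balance=$0.00 total_interest=$13.96
After 8 (deposit($100)): balance=$100.00 total_interest=$13.96
After 9 (deposit($200)): balance=$300.00 total_interest=$13.96
After 10 (month_end (apply 1% monthly interest)): balance=$303.00 total_interest=$16.96
After 11 (month_end (apply 1% monthly interest)): balance=$306.03 total_interest=$19.99
After 12 (deposit($1000)): balance=$1306.03 total_interest=$19.99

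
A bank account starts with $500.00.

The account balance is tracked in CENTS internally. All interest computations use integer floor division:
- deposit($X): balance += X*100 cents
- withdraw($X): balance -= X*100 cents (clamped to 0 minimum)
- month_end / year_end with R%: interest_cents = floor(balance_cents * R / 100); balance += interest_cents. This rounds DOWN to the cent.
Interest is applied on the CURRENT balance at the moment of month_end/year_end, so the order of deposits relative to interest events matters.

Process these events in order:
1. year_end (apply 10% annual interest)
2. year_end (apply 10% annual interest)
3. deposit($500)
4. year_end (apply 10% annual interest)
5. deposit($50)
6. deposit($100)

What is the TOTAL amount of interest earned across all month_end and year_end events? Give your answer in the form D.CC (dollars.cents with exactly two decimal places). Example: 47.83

After 1 (year_end (apply 10% annual interest)): balance=$550.00 total_interest=$50.00
After 2 (year_end (apply 10% annual interest)): balance=$605.00 total_interest=$105.00
After 3 (deposit($500)): balance=$1105.00 total_interest=$105.00
After 4 (year_end (apply 10% annual interest)): balance=$1215.50 total_interest=$215.50
After 5 (deposit($50)): balance=$1265.50 total_interest=$215.50
After 6 (deposit($100)): balance=$1365.50 total_interest=$215.50

Answer: 215.50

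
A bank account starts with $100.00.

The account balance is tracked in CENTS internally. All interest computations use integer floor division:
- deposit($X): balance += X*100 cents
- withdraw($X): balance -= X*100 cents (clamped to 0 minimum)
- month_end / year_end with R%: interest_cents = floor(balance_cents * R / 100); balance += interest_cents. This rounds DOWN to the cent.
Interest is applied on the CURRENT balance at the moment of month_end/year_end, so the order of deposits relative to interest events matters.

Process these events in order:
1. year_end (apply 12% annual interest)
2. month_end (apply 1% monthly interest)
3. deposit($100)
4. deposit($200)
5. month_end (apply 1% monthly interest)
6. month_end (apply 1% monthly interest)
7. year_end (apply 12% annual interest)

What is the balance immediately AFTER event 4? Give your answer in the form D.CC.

Answer: 413.12

Derivation:
After 1 (year_end (apply 12% annual interest)): balance=$112.00 total_interest=$12.00
After 2 (month_end (apply 1% monthly interest)): balance=$113.12 total_interest=$13.12
After 3 (deposit($100)): balance=$213.12 total_interest=$13.12
After 4 (deposit($200)): balance=$413.12 total_interest=$13.12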